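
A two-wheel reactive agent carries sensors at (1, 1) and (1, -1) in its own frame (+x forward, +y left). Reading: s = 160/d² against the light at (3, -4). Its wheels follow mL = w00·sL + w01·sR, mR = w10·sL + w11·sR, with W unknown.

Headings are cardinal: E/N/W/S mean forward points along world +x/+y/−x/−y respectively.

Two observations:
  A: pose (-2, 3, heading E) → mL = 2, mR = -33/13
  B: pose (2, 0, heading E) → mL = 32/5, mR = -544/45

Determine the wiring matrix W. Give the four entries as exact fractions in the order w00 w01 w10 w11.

obs A: pose=(-2,3,E) → sL=2, sR=40/13, mL=2, mR=-33/13
obs B: pose=(2,0,E) → sL=32/5, sR=160/9, mL=32/5, mR=-544/45
sensor matrix S = [[2, 40/13], [32/5, 160/9]]; det S = 1856/117
solve [mL_A; mL_B] = S·[w00; w01] and [mR_A; mR_B] = S·[w10; w11]:
  w00 = 1, w01 = 0, w10 = -1/2, w11 = -1/2

1 0 -1/2 -1/2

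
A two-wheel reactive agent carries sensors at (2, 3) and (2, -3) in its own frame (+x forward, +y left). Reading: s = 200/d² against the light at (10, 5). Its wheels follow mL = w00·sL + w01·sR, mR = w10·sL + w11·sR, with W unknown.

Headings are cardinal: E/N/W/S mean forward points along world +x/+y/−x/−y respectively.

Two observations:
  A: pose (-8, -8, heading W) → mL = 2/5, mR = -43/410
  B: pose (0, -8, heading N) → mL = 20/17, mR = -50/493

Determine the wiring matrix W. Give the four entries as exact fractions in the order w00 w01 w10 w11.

0 1 -1 1/2

obs A: pose=(-8,-8,W) → sL=25/82, sR=2/5, mL=2/5, mR=-43/410
obs B: pose=(0,-8,N) → sL=20/29, sR=20/17, mL=20/17, mR=-50/493
sensor matrix S = [[25/82, 2/5], [20/29, 20/17]]; det S = 1674/20213
solve [mL_A; mL_B] = S·[w00; w01] and [mR_A; mR_B] = S·[w10; w11]:
  w00 = 0, w01 = 1, w10 = -1, w11 = 1/2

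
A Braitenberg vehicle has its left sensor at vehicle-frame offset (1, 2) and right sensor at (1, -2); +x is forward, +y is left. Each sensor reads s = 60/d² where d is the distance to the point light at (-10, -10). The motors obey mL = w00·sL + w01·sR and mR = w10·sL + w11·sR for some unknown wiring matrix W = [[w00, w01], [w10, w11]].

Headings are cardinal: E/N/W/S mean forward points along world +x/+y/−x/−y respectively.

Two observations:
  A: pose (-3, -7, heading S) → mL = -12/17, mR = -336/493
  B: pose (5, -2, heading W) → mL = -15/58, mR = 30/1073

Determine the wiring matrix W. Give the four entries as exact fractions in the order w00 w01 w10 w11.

obs A: pose=(-3,-7,S) → sL=12/17, sR=60/29, mL=-12/17, mR=-336/493
obs B: pose=(5,-2,W) → sL=15/58, sR=15/74, mL=-15/58, mR=30/1073
sensor matrix S = [[12/17, 60/29], [15/58, 15/74]]; det S = -207360/528989
solve [mL_A; mL_B] = S·[w00; w01] and [mR_A; mR_B] = S·[w10; w11]:
  w00 = -1, w01 = 0, w10 = 1/2, w11 = -1/2

-1 0 1/2 -1/2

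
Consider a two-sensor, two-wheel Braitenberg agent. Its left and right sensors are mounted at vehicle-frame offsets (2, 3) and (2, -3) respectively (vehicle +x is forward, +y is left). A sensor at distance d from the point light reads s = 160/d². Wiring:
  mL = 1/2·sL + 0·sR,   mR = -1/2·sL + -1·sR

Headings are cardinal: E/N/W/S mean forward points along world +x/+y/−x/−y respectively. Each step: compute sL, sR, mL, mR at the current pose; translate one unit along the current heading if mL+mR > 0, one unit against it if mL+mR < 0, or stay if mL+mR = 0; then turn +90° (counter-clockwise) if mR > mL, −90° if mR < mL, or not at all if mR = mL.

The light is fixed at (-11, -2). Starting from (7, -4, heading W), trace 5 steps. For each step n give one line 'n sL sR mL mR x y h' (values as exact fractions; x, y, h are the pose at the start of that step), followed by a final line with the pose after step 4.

0 160/281 160/257 80/281 -65520/72217 7 -4 W
1 5/8 40/121 5/16 -1245/1936 8 -4 N
2 160/441 160/477 80/441 -12080/23373 8 -5 E
3 80/233 16/25 40/233 -4728/5825 7 -5 S
4 160/281 160/257 80/281 -65520/72217 7 -4 W
final 8 -4 N

n=0: pose=(7,-4,W); sL=160/281, sR=160/257; mL=80/281, mR=-65520/72217; mL+mR=-160/257 → advance -1; mR−mL=-86080/72217 → turn -1·90°
n=1: pose=(8,-4,N); sL=5/8, sR=40/121; mL=5/16, mR=-1245/1936; mL+mR=-40/121 → advance -1; mR−mL=-925/968 → turn -1·90°
n=2: pose=(8,-5,E); sL=160/441, sR=160/477; mL=80/441, mR=-12080/23373; mL+mR=-160/477 → advance -1; mR−mL=-5440/7791 → turn -1·90°
n=3: pose=(7,-5,S); sL=80/233, sR=16/25; mL=40/233, mR=-4728/5825; mL+mR=-16/25 → advance -1; mR−mL=-5728/5825 → turn -1·90°
n=4: pose=(7,-4,W); sL=160/281, sR=160/257; mL=80/281, mR=-65520/72217; mL+mR=-160/257 → advance -1; mR−mL=-86080/72217 → turn -1·90°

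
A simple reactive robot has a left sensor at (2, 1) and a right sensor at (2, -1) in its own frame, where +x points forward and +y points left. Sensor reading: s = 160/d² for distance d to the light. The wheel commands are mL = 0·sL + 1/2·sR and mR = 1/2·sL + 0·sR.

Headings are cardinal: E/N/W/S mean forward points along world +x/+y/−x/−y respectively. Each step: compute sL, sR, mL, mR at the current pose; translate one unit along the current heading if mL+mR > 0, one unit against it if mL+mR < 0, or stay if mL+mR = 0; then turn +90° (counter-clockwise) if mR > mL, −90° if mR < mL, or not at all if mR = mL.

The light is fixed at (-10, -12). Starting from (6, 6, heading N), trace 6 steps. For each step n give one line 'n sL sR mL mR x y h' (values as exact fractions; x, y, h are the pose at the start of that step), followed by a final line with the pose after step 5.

n=0: pose=(6,6,N); sL=32/125, sR=160/689; mL=80/689, mR=16/125; mL+mR=21024/86125 → advance +1; mR−mL=1024/86125 → turn +1·90°
n=1: pose=(6,7,W); sL=4/13, sR=40/149; mL=20/149, mR=2/13; mL+mR=558/1937 → advance +1; mR−mL=38/1937 → turn +1·90°
n=2: pose=(5,7,S); sL=32/109, sR=32/97; mL=16/97, mR=16/109; mL+mR=3296/10573 → advance +1; mR−mL=-192/10573 → turn -1·90°
n=3: pose=(5,6,W); sL=80/229, sR=16/53; mL=8/53, mR=40/229; mL+mR=3952/12137 → advance +1; mR−mL=288/12137 → turn +1·90°
n=4: pose=(4,6,S); sL=160/481, sR=32/85; mL=16/85, mR=80/481; mL+mR=14496/40885 → advance +1; mR−mL=-896/40885 → turn -1·90°
n=5: pose=(4,5,W); sL=2/5, sR=40/117; mL=20/117, mR=1/5; mL+mR=217/585 → advance +1; mR−mL=17/585 → turn +1·90°

0 32/125 160/689 80/689 16/125 6 6 N
1 4/13 40/149 20/149 2/13 6 7 W
2 32/109 32/97 16/97 16/109 5 7 S
3 80/229 16/53 8/53 40/229 5 6 W
4 160/481 32/85 16/85 80/481 4 6 S
5 2/5 40/117 20/117 1/5 4 5 W
final 3 5 S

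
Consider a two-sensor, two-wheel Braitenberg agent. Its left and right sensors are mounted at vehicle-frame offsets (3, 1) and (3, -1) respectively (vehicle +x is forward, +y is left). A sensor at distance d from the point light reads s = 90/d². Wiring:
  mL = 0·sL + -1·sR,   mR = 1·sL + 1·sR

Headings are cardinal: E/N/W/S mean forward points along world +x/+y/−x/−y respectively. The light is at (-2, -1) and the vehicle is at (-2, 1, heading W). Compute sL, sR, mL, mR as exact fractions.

9 5 -5 14

left sensor world pos  = (-5, 0); dL² = 10
right sensor world pos = (-5, 2); dR² = 18
sL = 90/10 = 9
sR = 90/18 = 5
mL = 0·sL + -1·sR = -5
mR = 1·sL + 1·sR = 14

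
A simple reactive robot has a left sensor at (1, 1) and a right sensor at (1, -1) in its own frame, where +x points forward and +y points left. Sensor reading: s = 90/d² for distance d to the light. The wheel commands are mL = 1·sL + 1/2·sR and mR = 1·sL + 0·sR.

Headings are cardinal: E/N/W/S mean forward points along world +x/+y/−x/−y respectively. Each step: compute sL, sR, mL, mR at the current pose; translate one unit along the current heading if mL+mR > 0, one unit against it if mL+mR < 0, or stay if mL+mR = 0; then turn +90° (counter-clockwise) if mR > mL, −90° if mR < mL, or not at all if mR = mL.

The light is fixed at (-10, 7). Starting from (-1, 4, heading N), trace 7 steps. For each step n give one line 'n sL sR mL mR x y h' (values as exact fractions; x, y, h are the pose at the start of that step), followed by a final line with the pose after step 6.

n=0: pose=(-1,4,N); sL=45/34, sR=45/52; mL=3105/1768, mR=45/34; mL+mR=5445/1768 → advance +1; mR−mL=-45/104 → turn -1·90°
n=1: pose=(-1,5,E); sL=90/101, sR=90/109; mL=14355/11009, mR=90/101; mL+mR=24165/11009 → advance +1; mR−mL=-45/109 → turn -1·90°
n=2: pose=(0,5,S); sL=9/13, sR=1; mL=31/26, mR=9/13; mL+mR=49/26 → advance +1; mR−mL=-1/2 → turn -1·90°
n=3: pose=(0,4,W); sL=90/97, sR=18/17; mL=2403/1649, mR=90/97; mL+mR=3933/1649 → advance +1; mR−mL=-9/17 → turn -1·90°
n=4: pose=(-1,4,N); sL=45/34, sR=45/52; mL=3105/1768, mR=45/34; mL+mR=5445/1768 → advance +1; mR−mL=-45/104 → turn -1·90°
n=5: pose=(-1,5,E); sL=90/101, sR=90/109; mL=14355/11009, mR=90/101; mL+mR=24165/11009 → advance +1; mR−mL=-45/109 → turn -1·90°
n=6: pose=(0,5,S); sL=9/13, sR=1; mL=31/26, mR=9/13; mL+mR=49/26 → advance +1; mR−mL=-1/2 → turn -1·90°

0 45/34 45/52 3105/1768 45/34 -1 4 N
1 90/101 90/109 14355/11009 90/101 -1 5 E
2 9/13 1 31/26 9/13 0 5 S
3 90/97 18/17 2403/1649 90/97 0 4 W
4 45/34 45/52 3105/1768 45/34 -1 4 N
5 90/101 90/109 14355/11009 90/101 -1 5 E
6 9/13 1 31/26 9/13 0 5 S
final 0 4 W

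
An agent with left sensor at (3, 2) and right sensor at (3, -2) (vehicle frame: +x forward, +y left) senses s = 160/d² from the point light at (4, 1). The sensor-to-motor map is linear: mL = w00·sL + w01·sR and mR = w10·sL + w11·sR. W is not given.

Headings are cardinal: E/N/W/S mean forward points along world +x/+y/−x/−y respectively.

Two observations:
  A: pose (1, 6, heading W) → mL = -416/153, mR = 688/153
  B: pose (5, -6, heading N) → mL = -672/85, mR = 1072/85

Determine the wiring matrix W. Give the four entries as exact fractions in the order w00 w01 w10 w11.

obs A: pose=(1,6,W) → sL=32/9, sR=32/17, mL=-416/153, mR=688/153
obs B: pose=(5,-6,N) → sL=160/17, sR=32/5, mL=-672/85, mR=1072/85
sensor matrix S = [[32/9, 32/17], [160/17, 32/5]]; det S = 65536/13005
solve [mL_A; mL_B] = S·[w00; w01] and [mR_A; mR_B] = S·[w10; w11]:
  w00 = -1/2, w01 = -1/2, w10 = 1, w11 = 1/2

-1/2 -1/2 1 1/2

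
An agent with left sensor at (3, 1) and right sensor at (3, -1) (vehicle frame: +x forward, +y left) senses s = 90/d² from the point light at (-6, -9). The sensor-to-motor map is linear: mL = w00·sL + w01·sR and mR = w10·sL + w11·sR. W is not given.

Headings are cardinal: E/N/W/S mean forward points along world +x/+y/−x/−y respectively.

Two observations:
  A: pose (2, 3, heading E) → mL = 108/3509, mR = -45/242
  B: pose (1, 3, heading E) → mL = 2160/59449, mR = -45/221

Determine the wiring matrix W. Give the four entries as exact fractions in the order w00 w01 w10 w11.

-1/2 1/2 0 -1/2

obs A: pose=(2,3,E) → sL=9/29, sR=45/121, mL=108/3509, mR=-45/242
obs B: pose=(1,3,E) → sL=90/269, sR=90/221, mL=2160/59449, mR=-45/221
sensor matrix S = [[9/29, 45/121], [90/269, 90/221]]; det S = 408240/208606541
solve [mL_A; mL_B] = S·[w00; w01] and [mR_A; mR_B] = S·[w10; w11]:
  w00 = -1/2, w01 = 1/2, w10 = 0, w11 = -1/2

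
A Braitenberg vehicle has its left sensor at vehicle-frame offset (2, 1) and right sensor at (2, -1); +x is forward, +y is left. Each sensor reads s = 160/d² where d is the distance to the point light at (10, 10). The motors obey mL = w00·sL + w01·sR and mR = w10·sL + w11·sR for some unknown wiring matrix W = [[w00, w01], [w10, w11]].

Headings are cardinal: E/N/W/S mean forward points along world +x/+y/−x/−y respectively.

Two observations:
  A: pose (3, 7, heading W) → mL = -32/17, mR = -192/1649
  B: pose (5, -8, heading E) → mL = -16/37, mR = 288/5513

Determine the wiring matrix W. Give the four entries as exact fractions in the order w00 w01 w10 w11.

0 -1 1/2 -1/2

obs A: pose=(3,7,W) → sL=160/97, sR=32/17, mL=-32/17, mR=-192/1649
obs B: pose=(5,-8,E) → sL=80/149, sR=16/37, mL=-16/37, mR=288/5513
sensor matrix S = [[160/97, 32/17], [80/149, 16/37]]; det S = -2703360/9090937
solve [mL_A; mL_B] = S·[w00; w01] and [mR_A; mR_B] = S·[w10; w11]:
  w00 = 0, w01 = -1, w10 = 1/2, w11 = -1/2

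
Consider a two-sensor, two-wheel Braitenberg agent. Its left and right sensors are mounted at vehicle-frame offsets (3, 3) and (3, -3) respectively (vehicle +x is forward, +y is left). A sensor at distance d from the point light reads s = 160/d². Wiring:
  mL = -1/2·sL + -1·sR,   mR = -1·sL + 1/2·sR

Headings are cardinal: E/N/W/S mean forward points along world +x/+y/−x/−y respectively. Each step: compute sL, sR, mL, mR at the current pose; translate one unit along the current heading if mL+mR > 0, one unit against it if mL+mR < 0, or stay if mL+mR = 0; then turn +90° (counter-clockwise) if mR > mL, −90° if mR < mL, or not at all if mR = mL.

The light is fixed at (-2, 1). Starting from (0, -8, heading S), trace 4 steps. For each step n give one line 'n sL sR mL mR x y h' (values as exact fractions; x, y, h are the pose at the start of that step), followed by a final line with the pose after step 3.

n=0: pose=(0,-8,S); sL=160/169, sR=32/29; mL=-7728/4901, mR=-1936/4901; mL+mR=-9664/4901 → advance -1; mR−mL=5792/4901 → turn +1·90°
n=1: pose=(0,-7,E); sL=16/5, sR=80/73; mL=-984/365, mR=-968/365; mL+mR=-1952/365 → advance -1; mR−mL=16/365 → turn +1·90°
n=2: pose=(-1,-7,N); sL=160/29, sR=160/41; mL=-7920/1189, mR=-4240/1189; mL+mR=-12160/1189 → advance -1; mR−mL=3680/1189 → turn +1·90°
n=3: pose=(-1,-8,W); sL=40/37, sR=4; mL=-168/37, mR=34/37; mL+mR=-134/37 → advance -1; mR−mL=202/37 → turn +1·90°

0 160/169 32/29 -7728/4901 -1936/4901 0 -8 S
1 16/5 80/73 -984/365 -968/365 0 -7 E
2 160/29 160/41 -7920/1189 -4240/1189 -1 -7 N
3 40/37 4 -168/37 34/37 -1 -8 W
final 0 -8 S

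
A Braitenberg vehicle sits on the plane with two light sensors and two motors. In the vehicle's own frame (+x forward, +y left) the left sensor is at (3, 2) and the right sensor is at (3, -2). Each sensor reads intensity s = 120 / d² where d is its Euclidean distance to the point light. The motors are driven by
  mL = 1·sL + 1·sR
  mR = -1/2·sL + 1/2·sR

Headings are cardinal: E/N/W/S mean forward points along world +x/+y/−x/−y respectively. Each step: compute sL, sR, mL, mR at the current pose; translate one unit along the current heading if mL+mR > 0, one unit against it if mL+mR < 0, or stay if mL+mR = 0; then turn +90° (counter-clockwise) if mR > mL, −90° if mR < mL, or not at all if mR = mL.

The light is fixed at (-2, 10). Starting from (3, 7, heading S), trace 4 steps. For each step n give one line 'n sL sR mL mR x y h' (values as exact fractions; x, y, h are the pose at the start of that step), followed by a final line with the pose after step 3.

n=0: pose=(3,7,S); sL=24/17, sR=8/3; mL=208/51, mR=32/51; mL+mR=80/17 → advance +1; mR−mL=-176/51 → turn -1·90°
n=1: pose=(3,6,W); sL=3, sR=15; mL=18, mR=6; mL+mR=24 → advance +1; mR−mL=-12 → turn -1·90°
n=2: pose=(2,6,N); sL=24, sR=120/37; mL=1008/37, mR=-384/37; mL+mR=624/37 → advance +1; mR−mL=-1392/37 → turn -1·90°
n=3: pose=(2,7,E); sL=12/5, sR=60/37; mL=744/185, mR=-72/185; mL+mR=672/185 → advance +1; mR−mL=-816/185 → turn -1·90°

0 24/17 8/3 208/51 32/51 3 7 S
1 3 15 18 6 3 6 W
2 24 120/37 1008/37 -384/37 2 6 N
3 12/5 60/37 744/185 -72/185 2 7 E
final 3 7 S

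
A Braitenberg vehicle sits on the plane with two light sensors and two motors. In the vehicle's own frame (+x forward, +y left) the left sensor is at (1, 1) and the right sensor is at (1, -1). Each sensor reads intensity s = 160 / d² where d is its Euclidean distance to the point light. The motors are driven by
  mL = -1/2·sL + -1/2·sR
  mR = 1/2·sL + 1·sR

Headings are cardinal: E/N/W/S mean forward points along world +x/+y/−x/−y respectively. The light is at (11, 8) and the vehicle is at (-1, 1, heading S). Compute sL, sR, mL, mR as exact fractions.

left sensor world pos  = (0, 0); dL² = 185
right sensor world pos = (-2, 0); dR² = 233
sL = 160/185 = 32/37
sR = 160/233 = 160/233
mL = -1/2·sL + -1/2·sR = -6688/8621
mR = 1/2·sL + 1·sR = 9648/8621

32/37 160/233 -6688/8621 9648/8621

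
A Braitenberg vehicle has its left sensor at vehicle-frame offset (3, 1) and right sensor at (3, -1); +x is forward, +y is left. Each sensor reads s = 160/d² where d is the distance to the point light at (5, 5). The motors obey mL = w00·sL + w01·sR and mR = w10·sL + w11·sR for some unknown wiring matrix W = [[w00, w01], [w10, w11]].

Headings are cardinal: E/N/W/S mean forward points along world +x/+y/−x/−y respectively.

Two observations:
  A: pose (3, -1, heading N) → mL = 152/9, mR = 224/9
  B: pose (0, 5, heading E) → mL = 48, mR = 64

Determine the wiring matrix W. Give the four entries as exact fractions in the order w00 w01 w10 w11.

1 1/2 1 1

obs A: pose=(3,-1,N) → sL=80/9, sR=16, mL=152/9, mR=224/9
obs B: pose=(0,5,E) → sL=32, sR=32, mL=48, mR=64
sensor matrix S = [[80/9, 16], [32, 32]]; det S = -2048/9
solve [mL_A; mL_B] = S·[w00; w01] and [mR_A; mR_B] = S·[w10; w11]:
  w00 = 1, w01 = 1/2, w10 = 1, w11 = 1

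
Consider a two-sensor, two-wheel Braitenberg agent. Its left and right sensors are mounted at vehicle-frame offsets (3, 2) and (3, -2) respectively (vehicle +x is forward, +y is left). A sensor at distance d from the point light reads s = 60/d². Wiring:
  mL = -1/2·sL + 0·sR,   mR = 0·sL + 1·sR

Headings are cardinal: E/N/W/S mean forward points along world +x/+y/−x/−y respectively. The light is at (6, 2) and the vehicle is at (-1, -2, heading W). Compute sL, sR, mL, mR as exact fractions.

left sensor world pos  = (-4, -4); dL² = 136
right sensor world pos = (-4, 0); dR² = 104
sL = 60/136 = 15/34
sR = 60/104 = 15/26
mL = -1/2·sL + 0·sR = -15/68
mR = 0·sL + 1·sR = 15/26

15/34 15/26 -15/68 15/26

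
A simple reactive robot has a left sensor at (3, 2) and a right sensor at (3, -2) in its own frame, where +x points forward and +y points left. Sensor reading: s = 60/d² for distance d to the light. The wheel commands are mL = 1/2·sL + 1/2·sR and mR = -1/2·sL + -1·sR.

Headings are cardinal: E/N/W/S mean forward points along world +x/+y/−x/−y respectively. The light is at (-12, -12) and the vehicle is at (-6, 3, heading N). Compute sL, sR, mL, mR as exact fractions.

3/17 15/97 273/1649 -801/3298

left sensor world pos  = (-8, 6); dL² = 340
right sensor world pos = (-4, 6); dR² = 388
sL = 60/340 = 3/17
sR = 60/388 = 15/97
mL = 1/2·sL + 1/2·sR = 273/1649
mR = -1/2·sL + -1·sR = -801/3298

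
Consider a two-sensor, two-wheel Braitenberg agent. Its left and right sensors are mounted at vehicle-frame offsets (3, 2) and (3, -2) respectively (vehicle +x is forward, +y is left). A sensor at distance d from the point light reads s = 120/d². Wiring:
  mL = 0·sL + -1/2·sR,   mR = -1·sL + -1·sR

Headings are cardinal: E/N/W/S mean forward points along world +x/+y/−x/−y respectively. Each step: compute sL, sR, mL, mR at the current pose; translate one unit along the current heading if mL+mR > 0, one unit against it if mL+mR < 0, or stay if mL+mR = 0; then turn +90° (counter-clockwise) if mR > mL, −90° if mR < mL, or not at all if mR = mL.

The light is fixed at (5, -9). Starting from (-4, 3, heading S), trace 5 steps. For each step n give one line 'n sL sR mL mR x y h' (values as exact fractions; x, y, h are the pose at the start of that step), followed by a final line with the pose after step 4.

0 12/13 60/101 -30/101 -1992/1313 -4 3 S
1 24/53 40/123 -20/123 -5072/6519 -4 4 W
2 30/89 30/73 -15/73 -4860/6497 -3 4 N
3 120/221 24/25 -12/25 -8304/5525 -3 3 E
4 12/13 60/101 -30/101 -1992/1313 -4 3 S
final -4 4 W

n=0: pose=(-4,3,S); sL=12/13, sR=60/101; mL=-30/101, mR=-1992/1313; mL+mR=-2382/1313 → advance -1; mR−mL=-1602/1313 → turn -1·90°
n=1: pose=(-4,4,W); sL=24/53, sR=40/123; mL=-20/123, mR=-5072/6519; mL+mR=-2044/2173 → advance -1; mR−mL=-4012/6519 → turn -1·90°
n=2: pose=(-3,4,N); sL=30/89, sR=30/73; mL=-15/73, mR=-4860/6497; mL+mR=-6195/6497 → advance -1; mR−mL=-3525/6497 → turn -1·90°
n=3: pose=(-3,3,E); sL=120/221, sR=24/25; mL=-12/25, mR=-8304/5525; mL+mR=-10956/5525 → advance -1; mR−mL=-5652/5525 → turn -1·90°
n=4: pose=(-4,3,S); sL=12/13, sR=60/101; mL=-30/101, mR=-1992/1313; mL+mR=-2382/1313 → advance -1; mR−mL=-1602/1313 → turn -1·90°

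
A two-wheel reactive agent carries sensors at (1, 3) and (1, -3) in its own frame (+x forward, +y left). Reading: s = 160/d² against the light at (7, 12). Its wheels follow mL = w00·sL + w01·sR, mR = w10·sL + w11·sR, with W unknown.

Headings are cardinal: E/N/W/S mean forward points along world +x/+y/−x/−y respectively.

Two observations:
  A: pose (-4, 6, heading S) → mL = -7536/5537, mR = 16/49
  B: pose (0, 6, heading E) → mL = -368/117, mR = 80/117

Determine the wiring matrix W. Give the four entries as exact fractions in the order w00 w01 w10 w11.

obs A: pose=(-4,6,S) → sL=160/113, sR=32/49, mL=-7536/5537, mR=16/49
obs B: pose=(0,6,E) → sL=32/9, sR=160/117, mL=-368/117, mR=80/117
sensor matrix S = [[160/113, 32/49], [32/9, 160/117]]; det S = -249856/647829
solve [mL_A; mL_B] = S·[w00; w01] and [mR_A; mR_B] = S·[w10; w11]:
  w00 = -1/2, w01 = -1, w10 = 0, w11 = 1/2

-1/2 -1 0 1/2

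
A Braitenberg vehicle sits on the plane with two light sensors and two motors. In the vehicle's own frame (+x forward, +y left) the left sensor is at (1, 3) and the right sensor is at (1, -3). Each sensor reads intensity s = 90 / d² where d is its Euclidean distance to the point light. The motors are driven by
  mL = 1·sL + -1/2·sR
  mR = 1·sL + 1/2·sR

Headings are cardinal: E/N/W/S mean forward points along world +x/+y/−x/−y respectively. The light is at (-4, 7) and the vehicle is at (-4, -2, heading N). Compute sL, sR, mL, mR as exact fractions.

left sensor world pos  = (-7, -1); dL² = 73
right sensor world pos = (-1, -1); dR² = 73
sL = 90/73 = 90/73
sR = 90/73 = 90/73
mL = 1·sL + -1/2·sR = 45/73
mR = 1·sL + 1/2·sR = 135/73

90/73 90/73 45/73 135/73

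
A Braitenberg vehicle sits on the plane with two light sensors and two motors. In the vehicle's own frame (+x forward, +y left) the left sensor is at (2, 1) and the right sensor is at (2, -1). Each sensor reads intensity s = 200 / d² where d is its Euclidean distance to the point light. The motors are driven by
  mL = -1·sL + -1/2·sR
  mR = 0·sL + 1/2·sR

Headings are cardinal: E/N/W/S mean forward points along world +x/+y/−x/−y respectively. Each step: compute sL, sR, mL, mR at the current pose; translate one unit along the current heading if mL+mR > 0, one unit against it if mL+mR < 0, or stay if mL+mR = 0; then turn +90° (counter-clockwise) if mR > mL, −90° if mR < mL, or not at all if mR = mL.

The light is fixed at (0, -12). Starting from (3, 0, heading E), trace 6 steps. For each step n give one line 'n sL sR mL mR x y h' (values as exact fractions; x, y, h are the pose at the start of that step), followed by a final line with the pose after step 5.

n=0: pose=(3,0,E); sL=100/97, sR=100/73; mL=-12150/7081, mR=50/73; mL+mR=-100/97 → advance -1; mR−mL=17000/7081 → turn +1·90°
n=1: pose=(2,0,N); sL=200/197, sR=40/41; mL=-12140/8077, mR=20/41; mL+mR=-200/197 → advance -1; mR−mL=16080/8077 → turn +1·90°
n=2: pose=(2,-1,W); sL=2, sR=25/18; mL=-97/36, mR=25/36; mL+mR=-2 → advance -1; mR−mL=61/18 → turn +1·90°
n=3: pose=(3,-1,S); sL=200/97, sR=40/17; mL=-5340/1649, mR=20/17; mL+mR=-200/97 → advance -1; mR−mL=7280/1649 → turn +1·90°
n=4: pose=(3,0,E); sL=100/97, sR=100/73; mL=-12150/7081, mR=50/73; mL+mR=-100/97 → advance -1; mR−mL=17000/7081 → turn +1·90°
n=5: pose=(2,0,N); sL=200/197, sR=40/41; mL=-12140/8077, mR=20/41; mL+mR=-200/197 → advance -1; mR−mL=16080/8077 → turn +1·90°

0 100/97 100/73 -12150/7081 50/73 3 0 E
1 200/197 40/41 -12140/8077 20/41 2 0 N
2 2 25/18 -97/36 25/36 2 -1 W
3 200/97 40/17 -5340/1649 20/17 3 -1 S
4 100/97 100/73 -12150/7081 50/73 3 0 E
5 200/197 40/41 -12140/8077 20/41 2 0 N
final 2 -1 W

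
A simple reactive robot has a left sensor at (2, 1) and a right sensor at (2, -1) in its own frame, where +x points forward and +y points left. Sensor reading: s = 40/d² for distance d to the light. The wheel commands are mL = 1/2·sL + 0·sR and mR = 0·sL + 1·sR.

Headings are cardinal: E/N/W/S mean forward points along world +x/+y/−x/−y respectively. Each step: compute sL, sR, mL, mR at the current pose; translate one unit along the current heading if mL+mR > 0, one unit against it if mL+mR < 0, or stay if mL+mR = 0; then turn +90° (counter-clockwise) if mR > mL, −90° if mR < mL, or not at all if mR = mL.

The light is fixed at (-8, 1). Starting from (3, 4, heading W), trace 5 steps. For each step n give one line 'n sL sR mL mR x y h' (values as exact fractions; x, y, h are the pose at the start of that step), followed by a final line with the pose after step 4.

n=0: pose=(3,4,W); sL=8/17, sR=40/97; mL=4/17, mR=40/97; mL+mR=1068/1649 → advance +1; mR−mL=292/1649 → turn +1·90°
n=1: pose=(2,4,S); sL=20/61, sR=20/41; mL=10/61, mR=20/41; mL+mR=1630/2501 → advance +1; mR−mL=810/2501 → turn +1·90°
n=2: pose=(2,3,E); sL=40/153, sR=8/29; mL=20/153, mR=8/29; mL+mR=1804/4437 → advance +1; mR−mL=644/4437 → turn +1·90°
n=3: pose=(3,3,N); sL=10/29, sR=1/4; mL=5/29, mR=1/4; mL+mR=49/116 → advance +1; mR−mL=9/116 → turn +1·90°
n=4: pose=(3,4,W); sL=8/17, sR=40/97; mL=4/17, mR=40/97; mL+mR=1068/1649 → advance +1; mR−mL=292/1649 → turn +1·90°

0 8/17 40/97 4/17 40/97 3 4 W
1 20/61 20/41 10/61 20/41 2 4 S
2 40/153 8/29 20/153 8/29 2 3 E
3 10/29 1/4 5/29 1/4 3 3 N
4 8/17 40/97 4/17 40/97 3 4 W
final 2 4 S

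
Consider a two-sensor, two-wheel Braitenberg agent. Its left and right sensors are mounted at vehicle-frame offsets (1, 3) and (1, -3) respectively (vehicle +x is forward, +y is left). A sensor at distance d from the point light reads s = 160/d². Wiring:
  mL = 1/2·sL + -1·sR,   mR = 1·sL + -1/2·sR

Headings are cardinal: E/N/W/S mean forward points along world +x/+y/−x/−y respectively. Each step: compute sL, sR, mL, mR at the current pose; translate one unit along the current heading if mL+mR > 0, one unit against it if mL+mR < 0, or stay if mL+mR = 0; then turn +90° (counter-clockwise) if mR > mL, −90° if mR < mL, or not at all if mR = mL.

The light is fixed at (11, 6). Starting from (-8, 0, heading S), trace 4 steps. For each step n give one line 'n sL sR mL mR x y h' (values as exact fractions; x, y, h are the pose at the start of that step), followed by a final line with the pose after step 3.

n=0: pose=(-8,0,S); sL=32/61, sR=160/533; mL=-1232/32513, mR=12176/32513; mL+mR=10944/32513 → advance +1; mR−mL=13408/32513 → turn +1·90°
n=1: pose=(-8,-1,E); sL=8/17, sR=20/53; mL=-128/901, mR=254/901; mL+mR=126/901 → advance +1; mR−mL=382/901 → turn +1·90°
n=2: pose=(-7,-1,N); sL=160/477, sR=160/261; mL=-6160/13833, mR=400/13833; mL+mR=-640/1537 → advance -1; mR−mL=6560/13833 → turn +1·90°
n=3: pose=(-7,-2,W); sL=80/241, sR=80/193; mL=-11560/46513, mR=5800/46513; mL+mR=-5760/46513 → advance -1; mR−mL=17360/46513 → turn +1·90°

0 32/61 160/533 -1232/32513 12176/32513 -8 0 S
1 8/17 20/53 -128/901 254/901 -8 -1 E
2 160/477 160/261 -6160/13833 400/13833 -7 -1 N
3 80/241 80/193 -11560/46513 5800/46513 -7 -2 W
final -6 -2 S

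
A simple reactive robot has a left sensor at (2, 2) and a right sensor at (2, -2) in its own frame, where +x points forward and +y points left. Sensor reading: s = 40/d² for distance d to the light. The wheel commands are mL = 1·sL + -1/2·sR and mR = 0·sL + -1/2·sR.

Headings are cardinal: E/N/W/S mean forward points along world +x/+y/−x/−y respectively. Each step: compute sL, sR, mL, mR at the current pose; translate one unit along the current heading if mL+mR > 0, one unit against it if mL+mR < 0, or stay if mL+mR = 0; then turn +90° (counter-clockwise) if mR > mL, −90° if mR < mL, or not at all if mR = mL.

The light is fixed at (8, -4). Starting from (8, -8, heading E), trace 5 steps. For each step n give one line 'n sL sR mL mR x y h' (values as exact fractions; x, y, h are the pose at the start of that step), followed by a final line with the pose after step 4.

0 5 1 9/2 -1/2 8 -8 E
1 8/9 40/37 116/333 -20/37 9 -8 S
2 20/13 20 -110/13 -10 9 -7 W
3 40 40/17 660/17 -20/17 10 -7 N
4 5/2 5/4 15/8 -5/8 10 -6 E
final 11 -6 S

n=0: pose=(8,-8,E); sL=5, sR=1; mL=9/2, mR=-1/2; mL+mR=4 → advance +1; mR−mL=-5 → turn -1·90°
n=1: pose=(9,-8,S); sL=8/9, sR=40/37; mL=116/333, mR=-20/37; mL+mR=-64/333 → advance -1; mR−mL=-8/9 → turn -1·90°
n=2: pose=(9,-7,W); sL=20/13, sR=20; mL=-110/13, mR=-10; mL+mR=-240/13 → advance -1; mR−mL=-20/13 → turn -1·90°
n=3: pose=(10,-7,N); sL=40, sR=40/17; mL=660/17, mR=-20/17; mL+mR=640/17 → advance +1; mR−mL=-40 → turn -1·90°
n=4: pose=(10,-6,E); sL=5/2, sR=5/4; mL=15/8, mR=-5/8; mL+mR=5/4 → advance +1; mR−mL=-5/2 → turn -1·90°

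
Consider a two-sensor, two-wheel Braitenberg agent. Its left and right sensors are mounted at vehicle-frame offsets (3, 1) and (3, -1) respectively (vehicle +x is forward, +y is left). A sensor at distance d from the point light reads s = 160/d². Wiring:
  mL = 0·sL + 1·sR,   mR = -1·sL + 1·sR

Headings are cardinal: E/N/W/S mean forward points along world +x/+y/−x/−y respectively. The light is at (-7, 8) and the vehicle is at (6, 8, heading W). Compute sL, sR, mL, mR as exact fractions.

left sensor world pos  = (3, 7); dL² = 101
right sensor world pos = (3, 9); dR² = 101
sL = 160/101 = 160/101
sR = 160/101 = 160/101
mL = 0·sL + 1·sR = 160/101
mR = -1·sL + 1·sR = 0

160/101 160/101 160/101 0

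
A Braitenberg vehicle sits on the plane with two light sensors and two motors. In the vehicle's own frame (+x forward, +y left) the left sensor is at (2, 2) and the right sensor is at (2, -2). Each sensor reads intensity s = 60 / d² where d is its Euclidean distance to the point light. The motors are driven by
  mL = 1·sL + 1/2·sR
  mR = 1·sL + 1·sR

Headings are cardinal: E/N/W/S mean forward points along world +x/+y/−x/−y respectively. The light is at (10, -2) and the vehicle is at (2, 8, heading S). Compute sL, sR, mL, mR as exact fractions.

left sensor world pos  = (4, 6); dL² = 100
right sensor world pos = (0, 6); dR² = 164
sL = 60/100 = 3/5
sR = 60/164 = 15/41
mL = 1·sL + 1/2·sR = 321/410
mR = 1·sL + 1·sR = 198/205

3/5 15/41 321/410 198/205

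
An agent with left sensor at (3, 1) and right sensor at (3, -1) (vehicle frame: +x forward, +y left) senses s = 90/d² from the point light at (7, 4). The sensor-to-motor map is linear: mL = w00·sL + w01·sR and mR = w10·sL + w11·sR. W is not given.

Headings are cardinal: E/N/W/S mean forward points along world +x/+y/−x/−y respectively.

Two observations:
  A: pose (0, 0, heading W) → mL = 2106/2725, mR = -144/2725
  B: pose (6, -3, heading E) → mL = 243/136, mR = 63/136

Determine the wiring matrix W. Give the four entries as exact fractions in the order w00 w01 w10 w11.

obs A: pose=(0,0,W) → sL=18/25, sR=90/109, mL=2106/2725, mR=-144/2725
obs B: pose=(6,-3,E) → sL=9/4, sR=45/34, mL=243/136, mR=63/136
sensor matrix S = [[18/25, 90/109], [9/4, 45/34]]; det S = -16767/18530
solve [mL_A; mL_B] = S·[w00; w01] and [mR_A; mR_B] = S·[w10; w11]:
  w00 = 1/2, w01 = 1/2, w10 = 1/2, w11 = -1/2

1/2 1/2 1/2 -1/2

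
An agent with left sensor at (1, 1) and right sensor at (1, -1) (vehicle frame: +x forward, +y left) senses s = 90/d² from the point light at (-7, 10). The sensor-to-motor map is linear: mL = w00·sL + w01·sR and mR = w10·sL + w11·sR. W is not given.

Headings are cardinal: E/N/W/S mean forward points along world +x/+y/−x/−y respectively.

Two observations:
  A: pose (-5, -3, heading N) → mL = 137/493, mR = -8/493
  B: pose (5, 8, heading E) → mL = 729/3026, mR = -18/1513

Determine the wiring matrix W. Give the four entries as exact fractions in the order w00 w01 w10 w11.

-1/2 1 -1/2 1/2

obs A: pose=(-5,-3,N) → sL=18/29, sR=10/17, mL=137/493, mR=-8/493
obs B: pose=(5,8,E) → sL=9/17, sR=45/89, mL=729/3026, mR=-18/1513
sensor matrix S = [[18/29, 10/17], [9/17, 45/89]]; det S = 1800/745909
solve [mL_A; mL_B] = S·[w00; w01] and [mR_A; mR_B] = S·[w10; w11]:
  w00 = -1/2, w01 = 1, w10 = -1/2, w11 = 1/2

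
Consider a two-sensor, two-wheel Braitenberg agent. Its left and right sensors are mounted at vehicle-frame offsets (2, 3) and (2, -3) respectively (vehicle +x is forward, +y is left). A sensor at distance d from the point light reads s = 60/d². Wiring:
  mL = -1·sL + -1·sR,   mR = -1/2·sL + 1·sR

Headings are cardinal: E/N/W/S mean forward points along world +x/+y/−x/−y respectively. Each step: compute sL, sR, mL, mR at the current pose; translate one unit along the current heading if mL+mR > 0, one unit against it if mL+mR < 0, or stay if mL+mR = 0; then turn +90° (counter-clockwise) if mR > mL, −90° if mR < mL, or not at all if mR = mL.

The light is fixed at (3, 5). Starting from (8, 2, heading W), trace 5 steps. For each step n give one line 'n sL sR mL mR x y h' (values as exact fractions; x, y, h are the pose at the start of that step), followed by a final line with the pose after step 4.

0 4/3 20/3 -8 6 8 2 W
1 30/53 30/17 -2100/901 1335/901 9 2 S
2 12/13 60/89 -1848/1157 246/1157 9 3 E
3 15 15/16 -255/16 -105/16 8 3 N
4 4/3 20/3 -8 6 8 2 W
final 9 2 S

n=0: pose=(8,2,W); sL=4/3, sR=20/3; mL=-8, mR=6; mL+mR=-2 → advance -1; mR−mL=14 → turn +1·90°
n=1: pose=(9,2,S); sL=30/53, sR=30/17; mL=-2100/901, mR=1335/901; mL+mR=-45/53 → advance -1; mR−mL=3435/901 → turn +1·90°
n=2: pose=(9,3,E); sL=12/13, sR=60/89; mL=-1848/1157, mR=246/1157; mL+mR=-18/13 → advance -1; mR−mL=2094/1157 → turn +1·90°
n=3: pose=(8,3,N); sL=15, sR=15/16; mL=-255/16, mR=-105/16; mL+mR=-45/2 → advance -1; mR−mL=75/8 → turn +1·90°
n=4: pose=(8,2,W); sL=4/3, sR=20/3; mL=-8, mR=6; mL+mR=-2 → advance -1; mR−mL=14 → turn +1·90°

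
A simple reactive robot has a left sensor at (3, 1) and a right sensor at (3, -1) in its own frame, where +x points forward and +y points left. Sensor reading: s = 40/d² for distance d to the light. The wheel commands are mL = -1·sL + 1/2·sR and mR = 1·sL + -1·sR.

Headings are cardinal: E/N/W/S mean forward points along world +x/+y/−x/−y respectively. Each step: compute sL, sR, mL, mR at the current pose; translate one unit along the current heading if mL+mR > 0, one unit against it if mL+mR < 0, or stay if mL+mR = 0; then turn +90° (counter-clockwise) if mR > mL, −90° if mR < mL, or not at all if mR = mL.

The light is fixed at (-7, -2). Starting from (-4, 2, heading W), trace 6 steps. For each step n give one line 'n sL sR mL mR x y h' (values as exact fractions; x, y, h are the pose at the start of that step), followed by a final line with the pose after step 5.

0 40/9 8/5 -164/45 128/45 -4 2 W
1 20/13 4 6/13 -32/13 -3 2 S
2 40/17 40/37 -1140/629 800/629 -3 3 W
3 1 2 0 -1 -2 3 S
4 40/29 40/53 -1540/1537 960/1537 -2 4 W
5 20/29 20/17 -50/493 -240/493 -1 4 S
final -1 5 W

n=0: pose=(-4,2,W); sL=40/9, sR=8/5; mL=-164/45, mR=128/45; mL+mR=-4/5 → advance -1; mR−mL=292/45 → turn +1·90°
n=1: pose=(-3,2,S); sL=20/13, sR=4; mL=6/13, mR=-32/13; mL+mR=-2 → advance -1; mR−mL=-38/13 → turn -1·90°
n=2: pose=(-3,3,W); sL=40/17, sR=40/37; mL=-1140/629, mR=800/629; mL+mR=-20/37 → advance -1; mR−mL=1940/629 → turn +1·90°
n=3: pose=(-2,3,S); sL=1, sR=2; mL=0, mR=-1; mL+mR=-1 → advance -1; mR−mL=-1 → turn -1·90°
n=4: pose=(-2,4,W); sL=40/29, sR=40/53; mL=-1540/1537, mR=960/1537; mL+mR=-20/53 → advance -1; mR−mL=2500/1537 → turn +1·90°
n=5: pose=(-1,4,S); sL=20/29, sR=20/17; mL=-50/493, mR=-240/493; mL+mR=-10/17 → advance -1; mR−mL=-190/493 → turn -1·90°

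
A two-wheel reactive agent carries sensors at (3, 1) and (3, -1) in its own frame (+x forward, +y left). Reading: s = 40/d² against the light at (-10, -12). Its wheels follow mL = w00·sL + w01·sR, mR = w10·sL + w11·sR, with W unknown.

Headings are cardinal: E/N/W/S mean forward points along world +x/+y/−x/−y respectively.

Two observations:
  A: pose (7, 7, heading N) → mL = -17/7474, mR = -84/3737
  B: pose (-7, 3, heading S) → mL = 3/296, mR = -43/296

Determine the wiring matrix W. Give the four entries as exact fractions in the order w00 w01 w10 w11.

obs A: pose=(7,7,N) → sL=2/37, sR=5/101, mL=-17/7474, mR=-84/3737
obs B: pose=(-7,3,S) → sL=1/4, sR=10/37, mL=3/296, mR=-43/296
sensor matrix S = [[2/37, 5/101], [1/4, 10/37]]; det S = 1235/553076
solve [mL_A; mL_B] = S·[w00; w01] and [mR_A; mR_B] = S·[w10; w11]:
  w00 = -1/2, w01 = 1/2, w10 = 1/2, w11 = -1

-1/2 1/2 1/2 -1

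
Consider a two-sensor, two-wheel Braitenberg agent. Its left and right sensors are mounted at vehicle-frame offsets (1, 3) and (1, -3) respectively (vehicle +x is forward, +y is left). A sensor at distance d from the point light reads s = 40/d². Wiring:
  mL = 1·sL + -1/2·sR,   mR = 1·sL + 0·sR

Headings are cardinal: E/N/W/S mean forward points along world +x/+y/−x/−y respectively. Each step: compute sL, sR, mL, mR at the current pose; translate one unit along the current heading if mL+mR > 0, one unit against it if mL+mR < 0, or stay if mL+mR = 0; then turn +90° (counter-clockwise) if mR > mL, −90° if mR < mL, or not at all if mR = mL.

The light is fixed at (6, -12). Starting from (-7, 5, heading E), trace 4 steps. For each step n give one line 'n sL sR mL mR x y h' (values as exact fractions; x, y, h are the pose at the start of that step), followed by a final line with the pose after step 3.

n=0: pose=(-7,5,E); sL=5/68, sR=2/17; mL=1/68, mR=5/68; mL+mR=3/34 → advance +1; mR−mL=1/17 → turn +1·90°
n=1: pose=(-6,5,N); sL=40/549, sR=8/81; mL=116/4941, mR=40/549; mL+mR=476/4941 → advance +1; mR−mL=4/81 → turn +1·90°
n=2: pose=(-6,6,W); sL=20/197, sR=4/61; mL=826/12017, mR=20/197; mL+mR=2046/12017 → advance +1; mR−mL=2/61 → turn +1·90°
n=3: pose=(-7,6,S); sL=40/389, sR=8/109; mL=2804/42401, mR=40/389; mL+mR=7164/42401 → advance +1; mR−mL=4/109 → turn +1·90°

0 5/68 2/17 1/68 5/68 -7 5 E
1 40/549 8/81 116/4941 40/549 -6 5 N
2 20/197 4/61 826/12017 20/197 -6 6 W
3 40/389 8/109 2804/42401 40/389 -7 6 S
final -7 5 E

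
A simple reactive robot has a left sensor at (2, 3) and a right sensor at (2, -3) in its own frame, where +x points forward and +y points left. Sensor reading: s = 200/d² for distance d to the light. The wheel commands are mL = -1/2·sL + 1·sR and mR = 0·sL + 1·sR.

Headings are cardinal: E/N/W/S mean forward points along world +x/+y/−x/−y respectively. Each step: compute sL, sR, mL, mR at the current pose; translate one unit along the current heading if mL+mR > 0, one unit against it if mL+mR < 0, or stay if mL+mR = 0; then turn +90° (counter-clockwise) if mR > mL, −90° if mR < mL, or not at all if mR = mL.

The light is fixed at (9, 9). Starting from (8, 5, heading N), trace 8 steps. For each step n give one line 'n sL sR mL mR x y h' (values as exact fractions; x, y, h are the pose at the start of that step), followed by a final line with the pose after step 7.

0 10 25 20 25 8 5 N
1 40/9 200/9 20 200/9 8 6 W
2 100/13 4 2/13 4 7 6 S
3 200 200/49 -4700/49 200/49 7 5 E
4 5 50 95/2 50 6 5 N
5 200/61 8 388/61 8 6 6 W
6 100/13 100/37 -550/481 100/37 5 6 S
7 40 200/53 -860/53 200/53 5 5 E
final 4 5 N

n=0: pose=(8,5,N); sL=10, sR=25; mL=20, mR=25; mL+mR=45 → advance +1; mR−mL=5 → turn +1·90°
n=1: pose=(8,6,W); sL=40/9, sR=200/9; mL=20, mR=200/9; mL+mR=380/9 → advance +1; mR−mL=20/9 → turn +1·90°
n=2: pose=(7,6,S); sL=100/13, sR=4; mL=2/13, mR=4; mL+mR=54/13 → advance +1; mR−mL=50/13 → turn +1·90°
n=3: pose=(7,5,E); sL=200, sR=200/49; mL=-4700/49, mR=200/49; mL+mR=-4500/49 → advance -1; mR−mL=100 → turn +1·90°
n=4: pose=(6,5,N); sL=5, sR=50; mL=95/2, mR=50; mL+mR=195/2 → advance +1; mR−mL=5/2 → turn +1·90°
n=5: pose=(6,6,W); sL=200/61, sR=8; mL=388/61, mR=8; mL+mR=876/61 → advance +1; mR−mL=100/61 → turn +1·90°
n=6: pose=(5,6,S); sL=100/13, sR=100/37; mL=-550/481, mR=100/37; mL+mR=750/481 → advance +1; mR−mL=50/13 → turn +1·90°
n=7: pose=(5,5,E); sL=40, sR=200/53; mL=-860/53, mR=200/53; mL+mR=-660/53 → advance -1; mR−mL=20 → turn +1·90°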